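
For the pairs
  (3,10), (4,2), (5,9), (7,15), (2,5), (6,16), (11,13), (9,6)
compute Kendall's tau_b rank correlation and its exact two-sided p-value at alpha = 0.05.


Step 1: Enumerate the 28 unordered pairs (i,j) with i<j and classify each by sign(x_j-x_i) * sign(y_j-y_i).
  (1,2):dx=+1,dy=-8->D; (1,3):dx=+2,dy=-1->D; (1,4):dx=+4,dy=+5->C; (1,5):dx=-1,dy=-5->C
  (1,6):dx=+3,dy=+6->C; (1,7):dx=+8,dy=+3->C; (1,8):dx=+6,dy=-4->D; (2,3):dx=+1,dy=+7->C
  (2,4):dx=+3,dy=+13->C; (2,5):dx=-2,dy=+3->D; (2,6):dx=+2,dy=+14->C; (2,7):dx=+7,dy=+11->C
  (2,8):dx=+5,dy=+4->C; (3,4):dx=+2,dy=+6->C; (3,5):dx=-3,dy=-4->C; (3,6):dx=+1,dy=+7->C
  (3,7):dx=+6,dy=+4->C; (3,8):dx=+4,dy=-3->D; (4,5):dx=-5,dy=-10->C; (4,6):dx=-1,dy=+1->D
  (4,7):dx=+4,dy=-2->D; (4,8):dx=+2,dy=-9->D; (5,6):dx=+4,dy=+11->C; (5,7):dx=+9,dy=+8->C
  (5,8):dx=+7,dy=+1->C; (6,7):dx=+5,dy=-3->D; (6,8):dx=+3,dy=-10->D; (7,8):dx=-2,dy=-7->C
Step 2: C = 18, D = 10, total pairs = 28.
Step 3: tau = (C - D)/(n(n-1)/2) = (18 - 10)/28 = 0.285714.
Step 4: Exact two-sided p-value (enumerate n! = 40320 permutations of y under H0): p = 0.398760.
Step 5: alpha = 0.05. fail to reject H0.

tau_b = 0.2857 (C=18, D=10), p = 0.398760, fail to reject H0.


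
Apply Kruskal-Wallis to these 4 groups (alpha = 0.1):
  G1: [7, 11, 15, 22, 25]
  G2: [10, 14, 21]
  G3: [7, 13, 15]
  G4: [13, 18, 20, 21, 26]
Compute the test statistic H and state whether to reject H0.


Step 1: Combine all N = 16 observations and assign midranks.
sorted (value, group, rank): (7,G1,1.5), (7,G3,1.5), (10,G2,3), (11,G1,4), (13,G3,5.5), (13,G4,5.5), (14,G2,7), (15,G1,8.5), (15,G3,8.5), (18,G4,10), (20,G4,11), (21,G2,12.5), (21,G4,12.5), (22,G1,14), (25,G1,15), (26,G4,16)
Step 2: Sum ranks within each group.
R_1 = 43 (n_1 = 5)
R_2 = 22.5 (n_2 = 3)
R_3 = 15.5 (n_3 = 3)
R_4 = 55 (n_4 = 5)
Step 3: H = 12/(N(N+1)) * sum(R_i^2/n_i) - 3(N+1)
     = 12/(16*17) * (43^2/5 + 22.5^2/3 + 15.5^2/3 + 55^2/5) - 3*17
     = 0.044118 * 1223.63 - 51
     = 2.983824.
Step 4: Ties present; correction factor C = 1 - 24/(16^3 - 16) = 0.994118. Corrected H = 2.983824 / 0.994118 = 3.001479.
Step 5: Under H0, H ~ chi^2(3); p-value = 0.391397.
Step 6: alpha = 0.1. fail to reject H0.

H = 3.0015, df = 3, p = 0.391397, fail to reject H0.


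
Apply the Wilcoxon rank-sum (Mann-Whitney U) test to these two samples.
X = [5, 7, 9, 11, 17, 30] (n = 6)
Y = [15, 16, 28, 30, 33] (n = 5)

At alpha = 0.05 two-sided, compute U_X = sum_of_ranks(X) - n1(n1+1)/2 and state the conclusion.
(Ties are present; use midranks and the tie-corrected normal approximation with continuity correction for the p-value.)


Step 1: Combine and sort all 11 observations; assign midranks.
sorted (value, group): (5,X), (7,X), (9,X), (11,X), (15,Y), (16,Y), (17,X), (28,Y), (30,X), (30,Y), (33,Y)
ranks: 5->1, 7->2, 9->3, 11->4, 15->5, 16->6, 17->7, 28->8, 30->9.5, 30->9.5, 33->11
Step 2: Rank sum for X: R1 = 1 + 2 + 3 + 4 + 7 + 9.5 = 26.5.
Step 3: U_X = R1 - n1(n1+1)/2 = 26.5 - 6*7/2 = 26.5 - 21 = 5.5.
       U_Y = n1*n2 - U_X = 30 - 5.5 = 24.5.
Step 4: Ties are present, so use the tie-corrected normal approximation (with continuity correction) for the p-value.
Step 5: p-value = 0.099576; compare to alpha = 0.05. fail to reject H0.

U_X = 5.5, p = 0.099576, fail to reject H0 at alpha = 0.05.


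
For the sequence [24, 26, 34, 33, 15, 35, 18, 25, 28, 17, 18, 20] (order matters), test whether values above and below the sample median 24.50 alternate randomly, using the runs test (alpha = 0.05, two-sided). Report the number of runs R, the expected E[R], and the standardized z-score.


Step 1: Compute median = 24.50; label A = above, B = below.
Labels in order: BAAABABAABBB  (n_A = 6, n_B = 6)
Step 2: Count runs R = 7.
Step 3: Under H0 (random ordering), E[R] = 2*n_A*n_B/(n_A+n_B) + 1 = 2*6*6/12 + 1 = 7.0000.
        Var[R] = 2*n_A*n_B*(2*n_A*n_B - n_A - n_B) / ((n_A+n_B)^2 * (n_A+n_B-1)) = 4320/1584 = 2.7273.
        SD[R] = 1.6514.
Step 4: R = E[R], so z = 0 with no continuity correction.
Step 5: Two-sided p-value via normal approximation = 2*(1 - Phi(|z|)) = 1.000000.
Step 6: alpha = 0.05. fail to reject H0.

R = 7, z = 0.0000, p = 1.000000, fail to reject H0.


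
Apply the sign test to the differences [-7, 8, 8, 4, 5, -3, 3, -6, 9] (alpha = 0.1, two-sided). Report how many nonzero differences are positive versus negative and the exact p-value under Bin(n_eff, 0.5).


Step 1: Discard zero differences. Original n = 9; n_eff = number of nonzero differences = 9.
Nonzero differences (with sign): -7, +8, +8, +4, +5, -3, +3, -6, +9
Step 2: Count signs: positive = 6, negative = 3.
Step 3: Under H0: P(positive) = 0.5, so the number of positives S ~ Bin(9, 0.5).
Step 4: Two-sided exact p-value = sum of Bin(9,0.5) probabilities at or below the observed probability = 0.507812.
Step 5: alpha = 0.1. fail to reject H0.

n_eff = 9, pos = 6, neg = 3, p = 0.507812, fail to reject H0.


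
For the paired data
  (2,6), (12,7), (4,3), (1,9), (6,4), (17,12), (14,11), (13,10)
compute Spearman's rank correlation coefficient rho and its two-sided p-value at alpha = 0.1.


Step 1: Rank x and y separately (midranks; no ties here).
rank(x): 2->2, 12->5, 4->3, 1->1, 6->4, 17->8, 14->7, 13->6
rank(y): 6->3, 7->4, 3->1, 9->5, 4->2, 12->8, 11->7, 10->6
Step 2: d_i = R_x(i) - R_y(i); compute d_i^2.
  (2-3)^2=1, (5-4)^2=1, (3-1)^2=4, (1-5)^2=16, (4-2)^2=4, (8-8)^2=0, (7-7)^2=0, (6-6)^2=0
sum(d^2) = 26.
Step 3: rho = 1 - 6*26 / (8*(8^2 - 1)) = 1 - 156/504 = 0.690476.
Step 4: Under H0, t = rho * sqrt((n-2)/(1-rho^2)) = 2.3382 ~ t(6).
Step 5: Two-sided p-value from the t-distribution with 6 df = 0.057990.
Step 6: alpha = 0.1. reject H0.

rho = 0.6905, p = 0.057990, reject H0 at alpha = 0.1.


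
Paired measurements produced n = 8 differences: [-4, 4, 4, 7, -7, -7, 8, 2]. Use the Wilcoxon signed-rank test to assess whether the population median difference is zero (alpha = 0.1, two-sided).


Step 1: Drop any zero differences (none here) and take |d_i|.
|d| = [4, 4, 4, 7, 7, 7, 8, 2]
Step 2: Midrank |d_i| (ties get averaged ranks).
ranks: |4|->3, |4|->3, |4|->3, |7|->6, |7|->6, |7|->6, |8|->8, |2|->1
Step 3: Attach original signs; sum ranks with positive sign and with negative sign.
W+ = 3 + 3 + 6 + 8 + 1 = 21
W- = 3 + 6 + 6 = 15
(Check: W+ + W- = 36 should equal n(n+1)/2 = 36.)
Step 4: Test statistic W = min(W+, W-) = 15.
Step 5: Ties in |d|, so use the tie-corrected normal approximation.
        E[W] = n(n+1)/4 = 8*9/4 = 18.
        Tie groups: |d|=4 (t=3), |d|=7 (t=3); sum(t^3 - t) = 48.
        Var[W] = n(n+1)(2n+1)/24 - sum(t^3-t)/48 = 1224/24 - 48/48 = 50.
        z = (W - E[W]) / sqrt(Var[W]) = (15 - 18) / 7.0711 = -0.4243.
        Two-sided p = 2*Phi(z) = 0.671373.
Step 6: alpha = 0.1. fail to reject H0.

W+ = 21, W- = 15, W = min = 15, p = 0.671373, fail to reject H0.


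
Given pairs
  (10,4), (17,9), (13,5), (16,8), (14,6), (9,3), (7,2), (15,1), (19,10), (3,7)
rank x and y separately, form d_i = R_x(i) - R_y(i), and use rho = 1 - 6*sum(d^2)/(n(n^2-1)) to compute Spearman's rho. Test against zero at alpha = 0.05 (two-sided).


Step 1: Rank x and y separately (midranks; no ties here).
rank(x): 10->4, 17->9, 13->5, 16->8, 14->6, 9->3, 7->2, 15->7, 19->10, 3->1
rank(y): 4->4, 9->9, 5->5, 8->8, 6->6, 3->3, 2->2, 1->1, 10->10, 7->7
Step 2: d_i = R_x(i) - R_y(i); compute d_i^2.
  (4-4)^2=0, (9-9)^2=0, (5-5)^2=0, (8-8)^2=0, (6-6)^2=0, (3-3)^2=0, (2-2)^2=0, (7-1)^2=36, (10-10)^2=0, (1-7)^2=36
sum(d^2) = 72.
Step 3: rho = 1 - 6*72 / (10*(10^2 - 1)) = 1 - 432/990 = 0.563636.
Step 4: Under H0, t = rho * sqrt((n-2)/(1-rho^2)) = 1.9300 ~ t(8).
Step 5: Two-sided p-value from the t-distribution with 8 df = 0.089724.
Step 6: alpha = 0.05. fail to reject H0.

rho = 0.5636, p = 0.089724, fail to reject H0 at alpha = 0.05.


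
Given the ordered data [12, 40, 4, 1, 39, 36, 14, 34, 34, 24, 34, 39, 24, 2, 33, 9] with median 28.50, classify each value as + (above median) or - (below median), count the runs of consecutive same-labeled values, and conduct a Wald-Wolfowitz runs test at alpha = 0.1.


Step 1: Compute median = 28.50; label A = above, B = below.
Labels in order: BABBAABAABAABBAB  (n_A = 8, n_B = 8)
Step 2: Count runs R = 11.
Step 3: Under H0 (random ordering), E[R] = 2*n_A*n_B/(n_A+n_B) + 1 = 2*8*8/16 + 1 = 9.0000.
        Var[R] = 2*n_A*n_B*(2*n_A*n_B - n_A - n_B) / ((n_A+n_B)^2 * (n_A+n_B-1)) = 14336/3840 = 3.7333.
        SD[R] = 1.9322.
Step 4: Continuity-corrected z = (R - 0.5 - E[R]) / SD[R] = (11 - 0.5 - 9.0000) / 1.9322 = 0.7763.
Step 5: Two-sided p-value via normal approximation = 2*(1 - Phi(|z|)) = 0.437558.
Step 6: alpha = 0.1. fail to reject H0.

R = 11, z = 0.7763, p = 0.437558, fail to reject H0.


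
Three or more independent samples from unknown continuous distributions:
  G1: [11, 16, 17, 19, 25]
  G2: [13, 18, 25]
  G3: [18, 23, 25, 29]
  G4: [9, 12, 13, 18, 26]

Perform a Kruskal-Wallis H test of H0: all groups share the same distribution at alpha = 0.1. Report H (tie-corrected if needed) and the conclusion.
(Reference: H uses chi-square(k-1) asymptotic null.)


Step 1: Combine all N = 17 observations and assign midranks.
sorted (value, group, rank): (9,G4,1), (11,G1,2), (12,G4,3), (13,G2,4.5), (13,G4,4.5), (16,G1,6), (17,G1,7), (18,G2,9), (18,G3,9), (18,G4,9), (19,G1,11), (23,G3,12), (25,G1,14), (25,G2,14), (25,G3,14), (26,G4,16), (29,G3,17)
Step 2: Sum ranks within each group.
R_1 = 40 (n_1 = 5)
R_2 = 27.5 (n_2 = 3)
R_3 = 52 (n_3 = 4)
R_4 = 33.5 (n_4 = 5)
Step 3: H = 12/(N(N+1)) * sum(R_i^2/n_i) - 3(N+1)
     = 12/(17*18) * (40^2/5 + 27.5^2/3 + 52^2/4 + 33.5^2/5) - 3*18
     = 0.039216 * 1472.53 - 54
     = 3.746405.
Step 4: Ties present; correction factor C = 1 - 54/(17^3 - 17) = 0.988971. Corrected H = 3.746405 / 0.988971 = 3.788187.
Step 5: Under H0, H ~ chi^2(3); p-value = 0.285263.
Step 6: alpha = 0.1. fail to reject H0.

H = 3.7882, df = 3, p = 0.285263, fail to reject H0.


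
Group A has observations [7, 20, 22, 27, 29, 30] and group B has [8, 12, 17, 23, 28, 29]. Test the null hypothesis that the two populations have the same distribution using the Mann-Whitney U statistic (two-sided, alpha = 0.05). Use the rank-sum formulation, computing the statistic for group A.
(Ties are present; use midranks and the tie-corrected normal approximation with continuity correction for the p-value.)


Step 1: Combine and sort all 12 observations; assign midranks.
sorted (value, group): (7,X), (8,Y), (12,Y), (17,Y), (20,X), (22,X), (23,Y), (27,X), (28,Y), (29,X), (29,Y), (30,X)
ranks: 7->1, 8->2, 12->3, 17->4, 20->5, 22->6, 23->7, 27->8, 28->9, 29->10.5, 29->10.5, 30->12
Step 2: Rank sum for X: R1 = 1 + 5 + 6 + 8 + 10.5 + 12 = 42.5.
Step 3: U_X = R1 - n1(n1+1)/2 = 42.5 - 6*7/2 = 42.5 - 21 = 21.5.
       U_Y = n1*n2 - U_X = 36 - 21.5 = 14.5.
Step 4: Ties are present, so use the tie-corrected normal approximation (with continuity correction) for the p-value.
Step 5: p-value = 0.630356; compare to alpha = 0.05. fail to reject H0.

U_X = 21.5, p = 0.630356, fail to reject H0 at alpha = 0.05.


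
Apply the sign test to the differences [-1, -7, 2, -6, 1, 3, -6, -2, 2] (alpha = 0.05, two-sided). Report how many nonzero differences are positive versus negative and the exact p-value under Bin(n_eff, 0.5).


Step 1: Discard zero differences. Original n = 9; n_eff = number of nonzero differences = 9.
Nonzero differences (with sign): -1, -7, +2, -6, +1, +3, -6, -2, +2
Step 2: Count signs: positive = 4, negative = 5.
Step 3: Under H0: P(positive) = 0.5, so the number of positives S ~ Bin(9, 0.5).
Step 4: Two-sided exact p-value = sum of Bin(9,0.5) probabilities at or below the observed probability = 1.000000.
Step 5: alpha = 0.05. fail to reject H0.

n_eff = 9, pos = 4, neg = 5, p = 1.000000, fail to reject H0.


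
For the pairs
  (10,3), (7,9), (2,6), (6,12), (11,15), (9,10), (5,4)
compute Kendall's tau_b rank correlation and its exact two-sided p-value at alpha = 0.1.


Step 1: Enumerate the 21 unordered pairs (i,j) with i<j and classify each by sign(x_j-x_i) * sign(y_j-y_i).
  (1,2):dx=-3,dy=+6->D; (1,3):dx=-8,dy=+3->D; (1,4):dx=-4,dy=+9->D; (1,5):dx=+1,dy=+12->C
  (1,6):dx=-1,dy=+7->D; (1,7):dx=-5,dy=+1->D; (2,3):dx=-5,dy=-3->C; (2,4):dx=-1,dy=+3->D
  (2,5):dx=+4,dy=+6->C; (2,6):dx=+2,dy=+1->C; (2,7):dx=-2,dy=-5->C; (3,4):dx=+4,dy=+6->C
  (3,5):dx=+9,dy=+9->C; (3,6):dx=+7,dy=+4->C; (3,7):dx=+3,dy=-2->D; (4,5):dx=+5,dy=+3->C
  (4,6):dx=+3,dy=-2->D; (4,7):dx=-1,dy=-8->C; (5,6):dx=-2,dy=-5->C; (5,7):dx=-6,dy=-11->C
  (6,7):dx=-4,dy=-6->C
Step 2: C = 13, D = 8, total pairs = 21.
Step 3: tau = (C - D)/(n(n-1)/2) = (13 - 8)/21 = 0.238095.
Step 4: Exact two-sided p-value (enumerate n! = 5040 permutations of y under H0): p = 0.561905.
Step 5: alpha = 0.1. fail to reject H0.

tau_b = 0.2381 (C=13, D=8), p = 0.561905, fail to reject H0.


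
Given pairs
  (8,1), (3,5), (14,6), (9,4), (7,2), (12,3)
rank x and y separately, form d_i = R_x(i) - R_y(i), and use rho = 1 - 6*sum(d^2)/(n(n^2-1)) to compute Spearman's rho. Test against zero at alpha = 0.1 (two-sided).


Step 1: Rank x and y separately (midranks; no ties here).
rank(x): 8->3, 3->1, 14->6, 9->4, 7->2, 12->5
rank(y): 1->1, 5->5, 6->6, 4->4, 2->2, 3->3
Step 2: d_i = R_x(i) - R_y(i); compute d_i^2.
  (3-1)^2=4, (1-5)^2=16, (6-6)^2=0, (4-4)^2=0, (2-2)^2=0, (5-3)^2=4
sum(d^2) = 24.
Step 3: rho = 1 - 6*24 / (6*(6^2 - 1)) = 1 - 144/210 = 0.314286.
Step 4: Under H0, t = rho * sqrt((n-2)/(1-rho^2)) = 0.6621 ~ t(4).
Step 5: Two-sided p-value from the t-distribution with 4 df = 0.544093.
Step 6: alpha = 0.1. fail to reject H0.

rho = 0.3143, p = 0.544093, fail to reject H0 at alpha = 0.1.


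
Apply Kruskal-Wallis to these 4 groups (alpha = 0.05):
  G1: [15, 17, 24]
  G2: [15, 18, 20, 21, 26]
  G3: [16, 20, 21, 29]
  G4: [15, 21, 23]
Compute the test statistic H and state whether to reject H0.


Step 1: Combine all N = 15 observations and assign midranks.
sorted (value, group, rank): (15,G1,2), (15,G2,2), (15,G4,2), (16,G3,4), (17,G1,5), (18,G2,6), (20,G2,7.5), (20,G3,7.5), (21,G2,10), (21,G3,10), (21,G4,10), (23,G4,12), (24,G1,13), (26,G2,14), (29,G3,15)
Step 2: Sum ranks within each group.
R_1 = 20 (n_1 = 3)
R_2 = 39.5 (n_2 = 5)
R_3 = 36.5 (n_3 = 4)
R_4 = 24 (n_4 = 3)
Step 3: H = 12/(N(N+1)) * sum(R_i^2/n_i) - 3(N+1)
     = 12/(15*16) * (20^2/3 + 39.5^2/5 + 36.5^2/4 + 24^2/3) - 3*16
     = 0.050000 * 970.446 - 48
     = 0.522292.
Step 4: Ties present; correction factor C = 1 - 54/(15^3 - 15) = 0.983929. Corrected H = 0.522292 / 0.983929 = 0.530823.
Step 5: Under H0, H ~ chi^2(3); p-value = 0.912069.
Step 6: alpha = 0.05. fail to reject H0.

H = 0.5308, df = 3, p = 0.912069, fail to reject H0.


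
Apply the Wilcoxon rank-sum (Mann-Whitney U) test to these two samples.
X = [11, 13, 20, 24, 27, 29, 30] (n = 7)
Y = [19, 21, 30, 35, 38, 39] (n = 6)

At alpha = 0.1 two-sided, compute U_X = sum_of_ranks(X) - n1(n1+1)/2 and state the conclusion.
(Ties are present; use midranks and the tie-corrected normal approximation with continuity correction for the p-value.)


Step 1: Combine and sort all 13 observations; assign midranks.
sorted (value, group): (11,X), (13,X), (19,Y), (20,X), (21,Y), (24,X), (27,X), (29,X), (30,X), (30,Y), (35,Y), (38,Y), (39,Y)
ranks: 11->1, 13->2, 19->3, 20->4, 21->5, 24->6, 27->7, 29->8, 30->9.5, 30->9.5, 35->11, 38->12, 39->13
Step 2: Rank sum for X: R1 = 1 + 2 + 4 + 6 + 7 + 8 + 9.5 = 37.5.
Step 3: U_X = R1 - n1(n1+1)/2 = 37.5 - 7*8/2 = 37.5 - 28 = 9.5.
       U_Y = n1*n2 - U_X = 42 - 9.5 = 32.5.
Step 4: Ties are present, so use the tie-corrected normal approximation (with continuity correction) for the p-value.
Step 5: p-value = 0.115582; compare to alpha = 0.1. fail to reject H0.

U_X = 9.5, p = 0.115582, fail to reject H0 at alpha = 0.1.


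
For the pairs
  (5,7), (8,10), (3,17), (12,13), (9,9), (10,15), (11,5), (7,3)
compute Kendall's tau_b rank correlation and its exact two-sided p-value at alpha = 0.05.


Step 1: Enumerate the 28 unordered pairs (i,j) with i<j and classify each by sign(x_j-x_i) * sign(y_j-y_i).
  (1,2):dx=+3,dy=+3->C; (1,3):dx=-2,dy=+10->D; (1,4):dx=+7,dy=+6->C; (1,5):dx=+4,dy=+2->C
  (1,6):dx=+5,dy=+8->C; (1,7):dx=+6,dy=-2->D; (1,8):dx=+2,dy=-4->D; (2,3):dx=-5,dy=+7->D
  (2,4):dx=+4,dy=+3->C; (2,5):dx=+1,dy=-1->D; (2,6):dx=+2,dy=+5->C; (2,7):dx=+3,dy=-5->D
  (2,8):dx=-1,dy=-7->C; (3,4):dx=+9,dy=-4->D; (3,5):dx=+6,dy=-8->D; (3,6):dx=+7,dy=-2->D
  (3,7):dx=+8,dy=-12->D; (3,8):dx=+4,dy=-14->D; (4,5):dx=-3,dy=-4->C; (4,6):dx=-2,dy=+2->D
  (4,7):dx=-1,dy=-8->C; (4,8):dx=-5,dy=-10->C; (5,6):dx=+1,dy=+6->C; (5,7):dx=+2,dy=-4->D
  (5,8):dx=-2,dy=-6->C; (6,7):dx=+1,dy=-10->D; (6,8):dx=-3,dy=-12->C; (7,8):dx=-4,dy=-2->C
Step 2: C = 14, D = 14, total pairs = 28.
Step 3: tau = (C - D)/(n(n-1)/2) = (14 - 14)/28 = 0.000000.
Step 4: Exact two-sided p-value (enumerate n! = 40320 permutations of y under H0): p = 1.000000.
Step 5: alpha = 0.05. fail to reject H0.

tau_b = 0.0000 (C=14, D=14), p = 1.000000, fail to reject H0.


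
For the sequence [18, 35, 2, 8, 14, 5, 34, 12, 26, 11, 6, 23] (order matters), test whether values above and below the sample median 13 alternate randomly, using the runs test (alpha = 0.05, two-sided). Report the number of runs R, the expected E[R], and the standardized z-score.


Step 1: Compute median = 13; label A = above, B = below.
Labels in order: AABBABABABBA  (n_A = 6, n_B = 6)
Step 2: Count runs R = 9.
Step 3: Under H0 (random ordering), E[R] = 2*n_A*n_B/(n_A+n_B) + 1 = 2*6*6/12 + 1 = 7.0000.
        Var[R] = 2*n_A*n_B*(2*n_A*n_B - n_A - n_B) / ((n_A+n_B)^2 * (n_A+n_B-1)) = 4320/1584 = 2.7273.
        SD[R] = 1.6514.
Step 4: Continuity-corrected z = (R - 0.5 - E[R]) / SD[R] = (9 - 0.5 - 7.0000) / 1.6514 = 0.9083.
Step 5: Two-sided p-value via normal approximation = 2*(1 - Phi(|z|)) = 0.363722.
Step 6: alpha = 0.05. fail to reject H0.

R = 9, z = 0.9083, p = 0.363722, fail to reject H0.


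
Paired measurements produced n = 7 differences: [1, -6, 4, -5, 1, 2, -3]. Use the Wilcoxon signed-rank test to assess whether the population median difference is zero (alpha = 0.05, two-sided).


Step 1: Drop any zero differences (none here) and take |d_i|.
|d| = [1, 6, 4, 5, 1, 2, 3]
Step 2: Midrank |d_i| (ties get averaged ranks).
ranks: |1|->1.5, |6|->7, |4|->5, |5|->6, |1|->1.5, |2|->3, |3|->4
Step 3: Attach original signs; sum ranks with positive sign and with negative sign.
W+ = 1.5 + 5 + 1.5 + 3 = 11
W- = 7 + 6 + 4 = 17
(Check: W+ + W- = 28 should equal n(n+1)/2 = 28.)
Step 4: Test statistic W = min(W+, W-) = 11.
Step 5: Ties in |d|, so use the tie-corrected normal approximation.
        E[W] = n(n+1)/4 = 7*8/4 = 14.
        Tie groups: |d|=1 (t=2); sum(t^3 - t) = 6.
        Var[W] = n(n+1)(2n+1)/24 - sum(t^3-t)/48 = 840/24 - 6/48 = 34.875.
        z = (W - E[W]) / sqrt(Var[W]) = (11 - 14) / 5.9055 = -0.5080.
        Two-sided p = 2*Phi(z) = 0.611453.
Step 6: alpha = 0.05. fail to reject H0.

W+ = 11, W- = 17, W = min = 11, p = 0.611453, fail to reject H0.


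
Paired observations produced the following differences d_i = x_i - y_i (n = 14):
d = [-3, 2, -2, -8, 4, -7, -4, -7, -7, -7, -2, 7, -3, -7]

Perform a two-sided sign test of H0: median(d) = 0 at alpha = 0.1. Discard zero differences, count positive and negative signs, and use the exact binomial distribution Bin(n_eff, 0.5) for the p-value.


Step 1: Discard zero differences. Original n = 14; n_eff = number of nonzero differences = 14.
Nonzero differences (with sign): -3, +2, -2, -8, +4, -7, -4, -7, -7, -7, -2, +7, -3, -7
Step 2: Count signs: positive = 3, negative = 11.
Step 3: Under H0: P(positive) = 0.5, so the number of positives S ~ Bin(14, 0.5).
Step 4: Two-sided exact p-value = sum of Bin(14,0.5) probabilities at or below the observed probability = 0.057373.
Step 5: alpha = 0.1. reject H0.

n_eff = 14, pos = 3, neg = 11, p = 0.057373, reject H0.


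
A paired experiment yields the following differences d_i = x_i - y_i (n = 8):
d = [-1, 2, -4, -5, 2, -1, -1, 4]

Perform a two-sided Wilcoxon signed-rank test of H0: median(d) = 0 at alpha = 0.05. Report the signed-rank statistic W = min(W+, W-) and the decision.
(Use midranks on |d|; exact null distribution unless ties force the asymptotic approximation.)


Step 1: Drop any zero differences (none here) and take |d_i|.
|d| = [1, 2, 4, 5, 2, 1, 1, 4]
Step 2: Midrank |d_i| (ties get averaged ranks).
ranks: |1|->2, |2|->4.5, |4|->6.5, |5|->8, |2|->4.5, |1|->2, |1|->2, |4|->6.5
Step 3: Attach original signs; sum ranks with positive sign and with negative sign.
W+ = 4.5 + 4.5 + 6.5 = 15.5
W- = 2 + 6.5 + 8 + 2 + 2 = 20.5
(Check: W+ + W- = 36 should equal n(n+1)/2 = 36.)
Step 4: Test statistic W = min(W+, W-) = 15.5.
Step 5: Ties in |d|, so use the tie-corrected normal approximation.
        E[W] = n(n+1)/4 = 8*9/4 = 18.
        Tie groups: |d|=1 (t=3), |d|=2 (t=2), |d|=4 (t=2); sum(t^3 - t) = 36.
        Var[W] = n(n+1)(2n+1)/24 - sum(t^3-t)/48 = 1224/24 - 36/48 = 50.25.
        z = (W - E[W]) / sqrt(Var[W]) = (15.5 - 18) / 7.0887 = -0.3527.
        Two-sided p = 2*Phi(z) = 0.724334.
Step 6: alpha = 0.05. fail to reject H0.

W+ = 15.5, W- = 20.5, W = min = 15.5, p = 0.724334, fail to reject H0.


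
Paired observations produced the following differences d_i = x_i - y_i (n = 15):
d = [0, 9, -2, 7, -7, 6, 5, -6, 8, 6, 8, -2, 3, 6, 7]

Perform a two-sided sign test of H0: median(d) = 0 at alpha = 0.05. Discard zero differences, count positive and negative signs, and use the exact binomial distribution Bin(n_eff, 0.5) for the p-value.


Step 1: Discard zero differences. Original n = 15; n_eff = number of nonzero differences = 14.
Nonzero differences (with sign): +9, -2, +7, -7, +6, +5, -6, +8, +6, +8, -2, +3, +6, +7
Step 2: Count signs: positive = 10, negative = 4.
Step 3: Under H0: P(positive) = 0.5, so the number of positives S ~ Bin(14, 0.5).
Step 4: Two-sided exact p-value = sum of Bin(14,0.5) probabilities at or below the observed probability = 0.179565.
Step 5: alpha = 0.05. fail to reject H0.

n_eff = 14, pos = 10, neg = 4, p = 0.179565, fail to reject H0.


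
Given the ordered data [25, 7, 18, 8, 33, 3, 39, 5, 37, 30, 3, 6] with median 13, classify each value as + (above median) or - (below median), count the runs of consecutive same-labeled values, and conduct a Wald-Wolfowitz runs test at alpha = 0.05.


Step 1: Compute median = 13; label A = above, B = below.
Labels in order: ABABABABAABB  (n_A = 6, n_B = 6)
Step 2: Count runs R = 10.
Step 3: Under H0 (random ordering), E[R] = 2*n_A*n_B/(n_A+n_B) + 1 = 2*6*6/12 + 1 = 7.0000.
        Var[R] = 2*n_A*n_B*(2*n_A*n_B - n_A - n_B) / ((n_A+n_B)^2 * (n_A+n_B-1)) = 4320/1584 = 2.7273.
        SD[R] = 1.6514.
Step 4: Continuity-corrected z = (R - 0.5 - E[R]) / SD[R] = (10 - 0.5 - 7.0000) / 1.6514 = 1.5138.
Step 5: Two-sided p-value via normal approximation = 2*(1 - Phi(|z|)) = 0.130070.
Step 6: alpha = 0.05. fail to reject H0.

R = 10, z = 1.5138, p = 0.130070, fail to reject H0.


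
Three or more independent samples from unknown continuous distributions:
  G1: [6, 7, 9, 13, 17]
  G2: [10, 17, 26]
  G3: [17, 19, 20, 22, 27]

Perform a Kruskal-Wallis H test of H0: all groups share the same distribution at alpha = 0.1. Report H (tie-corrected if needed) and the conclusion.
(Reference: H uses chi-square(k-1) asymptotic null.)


Step 1: Combine all N = 13 observations and assign midranks.
sorted (value, group, rank): (6,G1,1), (7,G1,2), (9,G1,3), (10,G2,4), (13,G1,5), (17,G1,7), (17,G2,7), (17,G3,7), (19,G3,9), (20,G3,10), (22,G3,11), (26,G2,12), (27,G3,13)
Step 2: Sum ranks within each group.
R_1 = 18 (n_1 = 5)
R_2 = 23 (n_2 = 3)
R_3 = 50 (n_3 = 5)
Step 3: H = 12/(N(N+1)) * sum(R_i^2/n_i) - 3(N+1)
     = 12/(13*14) * (18^2/5 + 23^2/3 + 50^2/5) - 3*14
     = 0.065934 * 741.133 - 42
     = 6.865934.
Step 4: Ties present; correction factor C = 1 - 24/(13^3 - 13) = 0.989011. Corrected H = 6.865934 / 0.989011 = 6.942222.
Step 5: Under H0, H ~ chi^2(2); p-value = 0.031082.
Step 6: alpha = 0.1. reject H0.

H = 6.9422, df = 2, p = 0.031082, reject H0.


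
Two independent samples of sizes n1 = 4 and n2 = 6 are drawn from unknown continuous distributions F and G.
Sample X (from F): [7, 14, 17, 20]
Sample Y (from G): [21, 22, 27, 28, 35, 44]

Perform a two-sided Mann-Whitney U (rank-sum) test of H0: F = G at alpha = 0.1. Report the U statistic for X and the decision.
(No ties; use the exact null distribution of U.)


Step 1: Combine and sort all 10 observations; assign midranks.
sorted (value, group): (7,X), (14,X), (17,X), (20,X), (21,Y), (22,Y), (27,Y), (28,Y), (35,Y), (44,Y)
ranks: 7->1, 14->2, 17->3, 20->4, 21->5, 22->6, 27->7, 28->8, 35->9, 44->10
Step 2: Rank sum for X: R1 = 1 + 2 + 3 + 4 = 10.
Step 3: U_X = R1 - n1(n1+1)/2 = 10 - 4*5/2 = 10 - 10 = 0.
       U_Y = n1*n2 - U_X = 24 - 0 = 24.
Step 4: No ties, so the exact null distribution of U (based on enumerating the C(10,4) = 210 equally likely rank assignments) gives the two-sided p-value.
Step 5: p-value = 0.009524; compare to alpha = 0.1. reject H0.

U_X = 0, p = 0.009524, reject H0 at alpha = 0.1.


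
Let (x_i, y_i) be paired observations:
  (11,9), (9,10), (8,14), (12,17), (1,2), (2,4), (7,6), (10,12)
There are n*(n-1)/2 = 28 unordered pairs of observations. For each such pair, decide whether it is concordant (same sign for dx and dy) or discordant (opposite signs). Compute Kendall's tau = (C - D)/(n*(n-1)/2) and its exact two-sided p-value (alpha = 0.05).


Step 1: Enumerate the 28 unordered pairs (i,j) with i<j and classify each by sign(x_j-x_i) * sign(y_j-y_i).
  (1,2):dx=-2,dy=+1->D; (1,3):dx=-3,dy=+5->D; (1,4):dx=+1,dy=+8->C; (1,5):dx=-10,dy=-7->C
  (1,6):dx=-9,dy=-5->C; (1,7):dx=-4,dy=-3->C; (1,8):dx=-1,dy=+3->D; (2,3):dx=-1,dy=+4->D
  (2,4):dx=+3,dy=+7->C; (2,5):dx=-8,dy=-8->C; (2,6):dx=-7,dy=-6->C; (2,7):dx=-2,dy=-4->C
  (2,8):dx=+1,dy=+2->C; (3,4):dx=+4,dy=+3->C; (3,5):dx=-7,dy=-12->C; (3,6):dx=-6,dy=-10->C
  (3,7):dx=-1,dy=-8->C; (3,8):dx=+2,dy=-2->D; (4,5):dx=-11,dy=-15->C; (4,6):dx=-10,dy=-13->C
  (4,7):dx=-5,dy=-11->C; (4,8):dx=-2,dy=-5->C; (5,6):dx=+1,dy=+2->C; (5,7):dx=+6,dy=+4->C
  (5,8):dx=+9,dy=+10->C; (6,7):dx=+5,dy=+2->C; (6,8):dx=+8,dy=+8->C; (7,8):dx=+3,dy=+6->C
Step 2: C = 23, D = 5, total pairs = 28.
Step 3: tau = (C - D)/(n(n-1)/2) = (23 - 5)/28 = 0.642857.
Step 4: Exact two-sided p-value (enumerate n! = 40320 permutations of y under H0): p = 0.031151.
Step 5: alpha = 0.05. reject H0.

tau_b = 0.6429 (C=23, D=5), p = 0.031151, reject H0.


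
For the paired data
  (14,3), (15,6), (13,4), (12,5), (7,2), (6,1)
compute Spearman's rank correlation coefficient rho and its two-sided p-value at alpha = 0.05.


Step 1: Rank x and y separately (midranks; no ties here).
rank(x): 14->5, 15->6, 13->4, 12->3, 7->2, 6->1
rank(y): 3->3, 6->6, 4->4, 5->5, 2->2, 1->1
Step 2: d_i = R_x(i) - R_y(i); compute d_i^2.
  (5-3)^2=4, (6-6)^2=0, (4-4)^2=0, (3-5)^2=4, (2-2)^2=0, (1-1)^2=0
sum(d^2) = 8.
Step 3: rho = 1 - 6*8 / (6*(6^2 - 1)) = 1 - 48/210 = 0.771429.
Step 4: Under H0, t = rho * sqrt((n-2)/(1-rho^2)) = 2.4247 ~ t(4).
Step 5: Two-sided p-value from the t-distribution with 4 df = 0.072397.
Step 6: alpha = 0.05. fail to reject H0.

rho = 0.7714, p = 0.072397, fail to reject H0 at alpha = 0.05.


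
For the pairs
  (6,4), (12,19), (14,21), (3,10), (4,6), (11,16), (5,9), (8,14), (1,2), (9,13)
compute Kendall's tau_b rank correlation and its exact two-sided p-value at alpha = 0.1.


Step 1: Enumerate the 45 unordered pairs (i,j) with i<j and classify each by sign(x_j-x_i) * sign(y_j-y_i).
  (1,2):dx=+6,dy=+15->C; (1,3):dx=+8,dy=+17->C; (1,4):dx=-3,dy=+6->D; (1,5):dx=-2,dy=+2->D
  (1,6):dx=+5,dy=+12->C; (1,7):dx=-1,dy=+5->D; (1,8):dx=+2,dy=+10->C; (1,9):dx=-5,dy=-2->C
  (1,10):dx=+3,dy=+9->C; (2,3):dx=+2,dy=+2->C; (2,4):dx=-9,dy=-9->C; (2,5):dx=-8,dy=-13->C
  (2,6):dx=-1,dy=-3->C; (2,7):dx=-7,dy=-10->C; (2,8):dx=-4,dy=-5->C; (2,9):dx=-11,dy=-17->C
  (2,10):dx=-3,dy=-6->C; (3,4):dx=-11,dy=-11->C; (3,5):dx=-10,dy=-15->C; (3,6):dx=-3,dy=-5->C
  (3,7):dx=-9,dy=-12->C; (3,8):dx=-6,dy=-7->C; (3,9):dx=-13,dy=-19->C; (3,10):dx=-5,dy=-8->C
  (4,5):dx=+1,dy=-4->D; (4,6):dx=+8,dy=+6->C; (4,7):dx=+2,dy=-1->D; (4,8):dx=+5,dy=+4->C
  (4,9):dx=-2,dy=-8->C; (4,10):dx=+6,dy=+3->C; (5,6):dx=+7,dy=+10->C; (5,7):dx=+1,dy=+3->C
  (5,8):dx=+4,dy=+8->C; (5,9):dx=-3,dy=-4->C; (5,10):dx=+5,dy=+7->C; (6,7):dx=-6,dy=-7->C
  (6,8):dx=-3,dy=-2->C; (6,9):dx=-10,dy=-14->C; (6,10):dx=-2,dy=-3->C; (7,8):dx=+3,dy=+5->C
  (7,9):dx=-4,dy=-7->C; (7,10):dx=+4,dy=+4->C; (8,9):dx=-7,dy=-12->C; (8,10):dx=+1,dy=-1->D
  (9,10):dx=+8,dy=+11->C
Step 2: C = 39, D = 6, total pairs = 45.
Step 3: tau = (C - D)/(n(n-1)/2) = (39 - 6)/45 = 0.733333.
Step 4: Exact two-sided p-value (enumerate n! = 3628800 permutations of y under H0): p = 0.002213.
Step 5: alpha = 0.1. reject H0.

tau_b = 0.7333 (C=39, D=6), p = 0.002213, reject H0.


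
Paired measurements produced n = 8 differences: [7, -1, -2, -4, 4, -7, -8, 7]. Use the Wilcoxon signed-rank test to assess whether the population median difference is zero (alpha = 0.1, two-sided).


Step 1: Drop any zero differences (none here) and take |d_i|.
|d| = [7, 1, 2, 4, 4, 7, 8, 7]
Step 2: Midrank |d_i| (ties get averaged ranks).
ranks: |7|->6, |1|->1, |2|->2, |4|->3.5, |4|->3.5, |7|->6, |8|->8, |7|->6
Step 3: Attach original signs; sum ranks with positive sign and with negative sign.
W+ = 6 + 3.5 + 6 = 15.5
W- = 1 + 2 + 3.5 + 6 + 8 = 20.5
(Check: W+ + W- = 36 should equal n(n+1)/2 = 36.)
Step 4: Test statistic W = min(W+, W-) = 15.5.
Step 5: Ties in |d|, so use the tie-corrected normal approximation.
        E[W] = n(n+1)/4 = 8*9/4 = 18.
        Tie groups: |d|=4 (t=2), |d|=7 (t=3); sum(t^3 - t) = 30.
        Var[W] = n(n+1)(2n+1)/24 - sum(t^3-t)/48 = 1224/24 - 30/48 = 50.375.
        z = (W - E[W]) / sqrt(Var[W]) = (15.5 - 18) / 7.0975 = -0.3522.
        Two-sided p = 2*Phi(z) = 0.724662.
Step 6: alpha = 0.1. fail to reject H0.

W+ = 15.5, W- = 20.5, W = min = 15.5, p = 0.724662, fail to reject H0.


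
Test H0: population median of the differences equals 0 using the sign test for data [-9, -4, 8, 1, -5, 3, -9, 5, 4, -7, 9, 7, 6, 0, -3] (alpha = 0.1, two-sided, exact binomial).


Step 1: Discard zero differences. Original n = 15; n_eff = number of nonzero differences = 14.
Nonzero differences (with sign): -9, -4, +8, +1, -5, +3, -9, +5, +4, -7, +9, +7, +6, -3
Step 2: Count signs: positive = 8, negative = 6.
Step 3: Under H0: P(positive) = 0.5, so the number of positives S ~ Bin(14, 0.5).
Step 4: Two-sided exact p-value = sum of Bin(14,0.5) probabilities at or below the observed probability = 0.790527.
Step 5: alpha = 0.1. fail to reject H0.

n_eff = 14, pos = 8, neg = 6, p = 0.790527, fail to reject H0.


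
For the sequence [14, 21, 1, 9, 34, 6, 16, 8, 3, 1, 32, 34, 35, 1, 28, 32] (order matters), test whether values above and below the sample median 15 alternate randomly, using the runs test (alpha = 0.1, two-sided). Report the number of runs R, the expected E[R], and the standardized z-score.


Step 1: Compute median = 15; label A = above, B = below.
Labels in order: BABBABABBBAAABAA  (n_A = 8, n_B = 8)
Step 2: Count runs R = 10.
Step 3: Under H0 (random ordering), E[R] = 2*n_A*n_B/(n_A+n_B) + 1 = 2*8*8/16 + 1 = 9.0000.
        Var[R] = 2*n_A*n_B*(2*n_A*n_B - n_A - n_B) / ((n_A+n_B)^2 * (n_A+n_B-1)) = 14336/3840 = 3.7333.
        SD[R] = 1.9322.
Step 4: Continuity-corrected z = (R - 0.5 - E[R]) / SD[R] = (10 - 0.5 - 9.0000) / 1.9322 = 0.2588.
Step 5: Two-sided p-value via normal approximation = 2*(1 - Phi(|z|)) = 0.795809.
Step 6: alpha = 0.1. fail to reject H0.

R = 10, z = 0.2588, p = 0.795809, fail to reject H0.


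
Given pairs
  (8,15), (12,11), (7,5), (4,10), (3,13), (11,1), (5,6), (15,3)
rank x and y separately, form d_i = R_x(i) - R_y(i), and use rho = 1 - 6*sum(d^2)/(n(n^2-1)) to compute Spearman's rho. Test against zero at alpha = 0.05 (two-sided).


Step 1: Rank x and y separately (midranks; no ties here).
rank(x): 8->5, 12->7, 7->4, 4->2, 3->1, 11->6, 5->3, 15->8
rank(y): 15->8, 11->6, 5->3, 10->5, 13->7, 1->1, 6->4, 3->2
Step 2: d_i = R_x(i) - R_y(i); compute d_i^2.
  (5-8)^2=9, (7-6)^2=1, (4-3)^2=1, (2-5)^2=9, (1-7)^2=36, (6-1)^2=25, (3-4)^2=1, (8-2)^2=36
sum(d^2) = 118.
Step 3: rho = 1 - 6*118 / (8*(8^2 - 1)) = 1 - 708/504 = -0.404762.
Step 4: Under H0, t = rho * sqrt((n-2)/(1-rho^2)) = -1.0842 ~ t(6).
Step 5: Two-sided p-value from the t-distribution with 6 df = 0.319889.
Step 6: alpha = 0.05. fail to reject H0.

rho = -0.4048, p = 0.319889, fail to reject H0 at alpha = 0.05.


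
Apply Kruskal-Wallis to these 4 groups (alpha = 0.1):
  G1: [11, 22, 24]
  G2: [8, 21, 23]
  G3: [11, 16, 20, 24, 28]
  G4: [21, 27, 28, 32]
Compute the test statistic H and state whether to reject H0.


Step 1: Combine all N = 15 observations and assign midranks.
sorted (value, group, rank): (8,G2,1), (11,G1,2.5), (11,G3,2.5), (16,G3,4), (20,G3,5), (21,G2,6.5), (21,G4,6.5), (22,G1,8), (23,G2,9), (24,G1,10.5), (24,G3,10.5), (27,G4,12), (28,G3,13.5), (28,G4,13.5), (32,G4,15)
Step 2: Sum ranks within each group.
R_1 = 21 (n_1 = 3)
R_2 = 16.5 (n_2 = 3)
R_3 = 35.5 (n_3 = 5)
R_4 = 47 (n_4 = 4)
Step 3: H = 12/(N(N+1)) * sum(R_i^2/n_i) - 3(N+1)
     = 12/(15*16) * (21^2/3 + 16.5^2/3 + 35.5^2/5 + 47^2/4) - 3*16
     = 0.050000 * 1042.05 - 48
     = 4.102500.
Step 4: Ties present; correction factor C = 1 - 24/(15^3 - 15) = 0.992857. Corrected H = 4.102500 / 0.992857 = 4.132014.
Step 5: Under H0, H ~ chi^2(3); p-value = 0.247557.
Step 6: alpha = 0.1. fail to reject H0.

H = 4.1320, df = 3, p = 0.247557, fail to reject H0.


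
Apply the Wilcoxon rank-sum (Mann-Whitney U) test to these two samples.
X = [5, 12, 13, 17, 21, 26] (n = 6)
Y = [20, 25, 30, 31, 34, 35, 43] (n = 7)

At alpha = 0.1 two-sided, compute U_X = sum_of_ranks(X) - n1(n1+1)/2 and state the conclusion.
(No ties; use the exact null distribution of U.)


Step 1: Combine and sort all 13 observations; assign midranks.
sorted (value, group): (5,X), (12,X), (13,X), (17,X), (20,Y), (21,X), (25,Y), (26,X), (30,Y), (31,Y), (34,Y), (35,Y), (43,Y)
ranks: 5->1, 12->2, 13->3, 17->4, 20->5, 21->6, 25->7, 26->8, 30->9, 31->10, 34->11, 35->12, 43->13
Step 2: Rank sum for X: R1 = 1 + 2 + 3 + 4 + 6 + 8 = 24.
Step 3: U_X = R1 - n1(n1+1)/2 = 24 - 6*7/2 = 24 - 21 = 3.
       U_Y = n1*n2 - U_X = 42 - 3 = 39.
Step 4: No ties, so the exact null distribution of U (based on enumerating the C(13,6) = 1716 equally likely rank assignments) gives the two-sided p-value.
Step 5: p-value = 0.008159; compare to alpha = 0.1. reject H0.

U_X = 3, p = 0.008159, reject H0 at alpha = 0.1.


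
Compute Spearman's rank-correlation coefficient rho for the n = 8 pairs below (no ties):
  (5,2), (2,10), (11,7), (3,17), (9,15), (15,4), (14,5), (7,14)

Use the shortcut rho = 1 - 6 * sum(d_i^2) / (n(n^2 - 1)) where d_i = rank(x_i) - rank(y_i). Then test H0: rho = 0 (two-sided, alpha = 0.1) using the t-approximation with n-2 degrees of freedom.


Step 1: Rank x and y separately (midranks; no ties here).
rank(x): 5->3, 2->1, 11->6, 3->2, 9->5, 15->8, 14->7, 7->4
rank(y): 2->1, 10->5, 7->4, 17->8, 15->7, 4->2, 5->3, 14->6
Step 2: d_i = R_x(i) - R_y(i); compute d_i^2.
  (3-1)^2=4, (1-5)^2=16, (6-4)^2=4, (2-8)^2=36, (5-7)^2=4, (8-2)^2=36, (7-3)^2=16, (4-6)^2=4
sum(d^2) = 120.
Step 3: rho = 1 - 6*120 / (8*(8^2 - 1)) = 1 - 720/504 = -0.428571.
Step 4: Under H0, t = rho * sqrt((n-2)/(1-rho^2)) = -1.1619 ~ t(6).
Step 5: Two-sided p-value from the t-distribution with 6 df = 0.289403.
Step 6: alpha = 0.1. fail to reject H0.

rho = -0.4286, p = 0.289403, fail to reject H0 at alpha = 0.1.


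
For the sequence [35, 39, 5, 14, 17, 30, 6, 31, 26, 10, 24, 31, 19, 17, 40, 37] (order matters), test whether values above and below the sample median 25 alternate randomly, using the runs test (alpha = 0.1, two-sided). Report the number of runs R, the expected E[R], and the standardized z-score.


Step 1: Compute median = 25; label A = above, B = below.
Labels in order: AABBBABAABBABBAA  (n_A = 8, n_B = 8)
Step 2: Count runs R = 9.
Step 3: Under H0 (random ordering), E[R] = 2*n_A*n_B/(n_A+n_B) + 1 = 2*8*8/16 + 1 = 9.0000.
        Var[R] = 2*n_A*n_B*(2*n_A*n_B - n_A - n_B) / ((n_A+n_B)^2 * (n_A+n_B-1)) = 14336/3840 = 3.7333.
        SD[R] = 1.9322.
Step 4: R = E[R], so z = 0 with no continuity correction.
Step 5: Two-sided p-value via normal approximation = 2*(1 - Phi(|z|)) = 1.000000.
Step 6: alpha = 0.1. fail to reject H0.

R = 9, z = 0.0000, p = 1.000000, fail to reject H0.


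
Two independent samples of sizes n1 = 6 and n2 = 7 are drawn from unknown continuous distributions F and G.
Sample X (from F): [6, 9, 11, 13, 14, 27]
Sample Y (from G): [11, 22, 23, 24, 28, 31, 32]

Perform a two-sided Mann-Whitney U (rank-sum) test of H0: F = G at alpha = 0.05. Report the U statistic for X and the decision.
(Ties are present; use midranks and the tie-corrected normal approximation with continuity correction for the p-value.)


Step 1: Combine and sort all 13 observations; assign midranks.
sorted (value, group): (6,X), (9,X), (11,X), (11,Y), (13,X), (14,X), (22,Y), (23,Y), (24,Y), (27,X), (28,Y), (31,Y), (32,Y)
ranks: 6->1, 9->2, 11->3.5, 11->3.5, 13->5, 14->6, 22->7, 23->8, 24->9, 27->10, 28->11, 31->12, 32->13
Step 2: Rank sum for X: R1 = 1 + 2 + 3.5 + 5 + 6 + 10 = 27.5.
Step 3: U_X = R1 - n1(n1+1)/2 = 27.5 - 6*7/2 = 27.5 - 21 = 6.5.
       U_Y = n1*n2 - U_X = 42 - 6.5 = 35.5.
Step 4: Ties are present, so use the tie-corrected normal approximation (with continuity correction) for the p-value.
Step 5: p-value = 0.045204; compare to alpha = 0.05. reject H0.

U_X = 6.5, p = 0.045204, reject H0 at alpha = 0.05.


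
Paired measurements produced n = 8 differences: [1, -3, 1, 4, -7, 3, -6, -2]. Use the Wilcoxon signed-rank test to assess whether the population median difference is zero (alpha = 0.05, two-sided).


Step 1: Drop any zero differences (none here) and take |d_i|.
|d| = [1, 3, 1, 4, 7, 3, 6, 2]
Step 2: Midrank |d_i| (ties get averaged ranks).
ranks: |1|->1.5, |3|->4.5, |1|->1.5, |4|->6, |7|->8, |3|->4.5, |6|->7, |2|->3
Step 3: Attach original signs; sum ranks with positive sign and with negative sign.
W+ = 1.5 + 1.5 + 6 + 4.5 = 13.5
W- = 4.5 + 8 + 7 + 3 = 22.5
(Check: W+ + W- = 36 should equal n(n+1)/2 = 36.)
Step 4: Test statistic W = min(W+, W-) = 13.5.
Step 5: Ties in |d|, so use the tie-corrected normal approximation.
        E[W] = n(n+1)/4 = 8*9/4 = 18.
        Tie groups: |d|=1 (t=2), |d|=3 (t=2); sum(t^3 - t) = 12.
        Var[W] = n(n+1)(2n+1)/24 - sum(t^3-t)/48 = 1224/24 - 12/48 = 50.75.
        z = (W - E[W]) / sqrt(Var[W]) = (13.5 - 18) / 7.1239 = -0.6317.
        Two-sided p = 2*Phi(z) = 0.527599.
Step 6: alpha = 0.05. fail to reject H0.

W+ = 13.5, W- = 22.5, W = min = 13.5, p = 0.527599, fail to reject H0.


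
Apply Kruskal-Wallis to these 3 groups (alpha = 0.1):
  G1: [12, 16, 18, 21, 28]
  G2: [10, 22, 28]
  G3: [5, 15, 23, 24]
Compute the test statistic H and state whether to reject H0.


Step 1: Combine all N = 12 observations and assign midranks.
sorted (value, group, rank): (5,G3,1), (10,G2,2), (12,G1,3), (15,G3,4), (16,G1,5), (18,G1,6), (21,G1,7), (22,G2,8), (23,G3,9), (24,G3,10), (28,G1,11.5), (28,G2,11.5)
Step 2: Sum ranks within each group.
R_1 = 32.5 (n_1 = 5)
R_2 = 21.5 (n_2 = 3)
R_3 = 24 (n_3 = 4)
Step 3: H = 12/(N(N+1)) * sum(R_i^2/n_i) - 3(N+1)
     = 12/(12*13) * (32.5^2/5 + 21.5^2/3 + 24^2/4) - 3*13
     = 0.076923 * 509.333 - 39
     = 0.179487.
Step 4: Ties present; correction factor C = 1 - 6/(12^3 - 12) = 0.996503. Corrected H = 0.179487 / 0.996503 = 0.180117.
Step 5: Under H0, H ~ chi^2(2); p-value = 0.913878.
Step 6: alpha = 0.1. fail to reject H0.

H = 0.1801, df = 2, p = 0.913878, fail to reject H0.


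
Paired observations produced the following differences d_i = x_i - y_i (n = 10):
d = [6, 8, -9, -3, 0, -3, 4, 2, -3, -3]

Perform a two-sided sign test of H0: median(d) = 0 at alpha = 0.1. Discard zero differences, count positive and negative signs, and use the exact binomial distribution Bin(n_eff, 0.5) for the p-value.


Step 1: Discard zero differences. Original n = 10; n_eff = number of nonzero differences = 9.
Nonzero differences (with sign): +6, +8, -9, -3, -3, +4, +2, -3, -3
Step 2: Count signs: positive = 4, negative = 5.
Step 3: Under H0: P(positive) = 0.5, so the number of positives S ~ Bin(9, 0.5).
Step 4: Two-sided exact p-value = sum of Bin(9,0.5) probabilities at or below the observed probability = 1.000000.
Step 5: alpha = 0.1. fail to reject H0.

n_eff = 9, pos = 4, neg = 5, p = 1.000000, fail to reject H0.


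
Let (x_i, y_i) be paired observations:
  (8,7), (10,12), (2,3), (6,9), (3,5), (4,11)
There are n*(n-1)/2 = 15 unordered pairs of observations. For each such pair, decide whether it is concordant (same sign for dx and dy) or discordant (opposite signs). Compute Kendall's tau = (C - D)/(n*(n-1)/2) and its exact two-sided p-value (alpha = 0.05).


Step 1: Enumerate the 15 unordered pairs (i,j) with i<j and classify each by sign(x_j-x_i) * sign(y_j-y_i).
  (1,2):dx=+2,dy=+5->C; (1,3):dx=-6,dy=-4->C; (1,4):dx=-2,dy=+2->D; (1,5):dx=-5,dy=-2->C
  (1,6):dx=-4,dy=+4->D; (2,3):dx=-8,dy=-9->C; (2,4):dx=-4,dy=-3->C; (2,5):dx=-7,dy=-7->C
  (2,6):dx=-6,dy=-1->C; (3,4):dx=+4,dy=+6->C; (3,5):dx=+1,dy=+2->C; (3,6):dx=+2,dy=+8->C
  (4,5):dx=-3,dy=-4->C; (4,6):dx=-2,dy=+2->D; (5,6):dx=+1,dy=+6->C
Step 2: C = 12, D = 3, total pairs = 15.
Step 3: tau = (C - D)/(n(n-1)/2) = (12 - 3)/15 = 0.600000.
Step 4: Exact two-sided p-value (enumerate n! = 720 permutations of y under H0): p = 0.136111.
Step 5: alpha = 0.05. fail to reject H0.

tau_b = 0.6000 (C=12, D=3), p = 0.136111, fail to reject H0.
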